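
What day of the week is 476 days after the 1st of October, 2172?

Thursday

First find the weekday of Oct 1, 2172. Doomsday rule: the anchor day for the 2100s is Sunday. For year 72: 72÷12 = 6 r 0, and 0÷4 = 0, so 6+0+0 = 6.
Sunday + 6 ≡ Saturday — that's 2172's doomsday.
In October the doomsday date is Oct 10.
Oct 1 is 9 days before Oct 10; 9 mod 7 = 2, so Saturday − 2 = Thursday.
476 mod 7 = 0, so 476 days after a Thursday is Thursday + 0 = Thursday.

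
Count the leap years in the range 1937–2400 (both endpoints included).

113

Multiples of 4 in [1937,2400]: 116.
Of those, multiples of 100: 5 (not leap unless ÷400).
Multiples of 400: 2.
Leap years = 116 − 5 + 2 = 113.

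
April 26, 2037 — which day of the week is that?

Sunday

Doomsday rule: the anchor day for the 2000s is Tuesday. For year 37: 37÷12 = 3 r 1, and 1÷4 = 0, so 3+1+0 = 4.
Tuesday + 4 ≡ Saturday — that's 2037's doomsday.
In April the doomsday date is Apr 4.
Apr 26 is 22 days after Apr 4; 22 mod 7 = 1, so Saturday + 1 = Sunday.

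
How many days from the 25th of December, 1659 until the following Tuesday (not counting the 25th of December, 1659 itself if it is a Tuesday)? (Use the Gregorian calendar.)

5

Dec 25, 1659 is a Thursday.
From Thursday to the next Tuesday is 5 days.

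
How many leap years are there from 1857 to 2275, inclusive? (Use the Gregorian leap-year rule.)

101

Multiples of 4 in [1857,2275]: 104.
Of those, multiples of 100: 4 (not leap unless ÷400).
Multiples of 400: 1.
Leap years = 104 − 4 + 1 = 101.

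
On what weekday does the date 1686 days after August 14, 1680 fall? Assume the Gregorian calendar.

Tuesday

First find the weekday of Aug 14, 1680. Doomsday rule: the anchor day for the 1600s is Tuesday. For year 80: 80÷12 = 6 r 8, and 8÷4 = 2, so 6+8+2 = 16.
Tuesday + 16 ≡ Thursday — that's 1680's doomsday.
In August the doomsday date is Aug 8.
Aug 14 is 6 days after Aug 8; 6 mod 7 = 6, so Thursday + 6 = Wednesday.
1686 mod 7 = 6, so 1686 days after a Wednesday is Wednesday + 6 = Tuesday.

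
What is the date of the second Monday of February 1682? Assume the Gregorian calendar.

February 1, 1682 is a Sunday.
The first Monday is therefore February 2 (1 days later).
The second Monday is 2 + 1×7 = February 9.

February 9, 1682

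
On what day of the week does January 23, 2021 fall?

Doomsday rule: the anchor day for the 2000s is Tuesday. For year 21: 21÷12 = 1 r 9, and 9÷4 = 2, so 1+9+2 = 12.
Tuesday + 12 ≡ Sunday — that's 2021's doomsday.
In January the doomsday date is Jan 3 (2021 is not a leap year).
Jan 23 is 20 days after Jan 3; 20 mod 7 = 6, so Sunday + 6 = Saturday.

Saturday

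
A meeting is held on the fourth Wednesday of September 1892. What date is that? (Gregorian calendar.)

September 1, 1892 is a Thursday.
The first Wednesday is therefore September 7 (6 days later).
The fourth Wednesday is 7 + 3×7 = September 28.

September 28, 1892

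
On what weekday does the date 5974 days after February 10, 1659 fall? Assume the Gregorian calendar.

Feb 10, 1659 is a Monday.
5974 mod 7 = 3, so 5974 days after a Monday is Monday + 3 = Thursday.

Thursday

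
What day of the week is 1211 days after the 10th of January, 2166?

Friday

Jan 10, 2166 is a Friday.
1211 mod 7 = 0, so 1211 days after a Friday is Friday + 0 = Friday.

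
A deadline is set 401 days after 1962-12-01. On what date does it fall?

January 6, 1964

+365 (one year) → Dec 1, 1963 (36 left).
Dec has 31 days: +31 → Jan 1, 1964 (5 left).
+5 → Jan 6, 1964.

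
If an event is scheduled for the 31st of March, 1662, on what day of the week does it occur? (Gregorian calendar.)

Friday

Doomsday rule: the anchor day for the 1600s is Tuesday. For year 62: 62÷12 = 5 r 2, and 2÷4 = 0, so 5+2+0 = 7.
Tuesday + 7 ≡ Tuesday — that's 1662's doomsday.
In March the doomsday date is Mar 14.
Mar 31 is 17 days after Mar 14; 17 mod 7 = 3, so Tuesday + 3 = Friday.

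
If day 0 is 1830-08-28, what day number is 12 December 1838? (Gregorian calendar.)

Aug 28, 1830 → Aug 28, 1831: 365 days.
Aug 28, 1831 → Aug 28, 1832: 366 days (Feb 29, 1832 is in that span).
Aug 28, 1832 → Aug 28, 1833: 365 days.
Aug 28, 1833 → Aug 28, 1834: 365 days.
Aug 28, 1834 → Aug 28, 1835: 365 days.
Aug 28, 1835 → Aug 28, 1836: 366 days (Feb 29, 1836 is in that span).
Aug 28, 1836 → Aug 28, 1837: 365 days.
Aug 28, 1837 → Aug 28, 1838: 365 days.
Aug 28, 1838 → Sep 28, 1838: 31 days (August has 31).
Sep 28, 1838 → Oct 28, 1838: 30 days (September has 30).
Oct 28, 1838 → Nov 28, 1838: 31 days (October has 31).
Nov 28, 1838 → Dec 12, 1838: 14 days.
Total: 3028 days.

3028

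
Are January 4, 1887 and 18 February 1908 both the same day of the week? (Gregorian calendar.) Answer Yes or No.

Yes

From Jan 4, 1887 to Feb 18, 1908 is 7714 days.
7714 mod 7 = 0, so they are the same weekday.
(Jan 4, 1887 is a Tuesday; Feb 18, 1908 is a Tuesday.)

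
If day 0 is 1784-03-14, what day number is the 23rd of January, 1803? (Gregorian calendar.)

Mar 14, 1784 → Mar 14, 1785: 365 days.
Mar 14, 1785 → Mar 14, 1786: 365 days.
Mar 14, 1786 → Mar 14, 1787: 365 days.
Mar 14, 1787 → Mar 14, 1788: 366 days (Feb 29, 1788 is in that span).
Mar 14, 1788 → Mar 14, 1789: 365 days.
Mar 14, 1789 → Mar 14, 1790: 365 days.
Mar 14, 1790 → Mar 14, 1791: 365 days.
Mar 14, 1791 → Mar 14, 1792: 366 days (Feb 29, 1792 is in that span).
Mar 14, 1792 → Mar 14, 1793: 365 days.
Mar 14, 1793 → Mar 14, 1794: 365 days.
Mar 14, 1794 → Mar 14, 1795: 365 days.
Mar 14, 1795 → Mar 14, 1796: 366 days (Feb 29, 1796 is in that span).
Mar 14, 1796 → Mar 14, 1797: 365 days.
Mar 14, 1797 → Mar 14, 1798: 365 days.
Mar 14, 1798 → Mar 14, 1799: 365 days.
Mar 14, 1799 → Mar 14, 1800: 365 days.
Mar 14, 1800 → Mar 14, 1801: 365 days.
Mar 14, 1801 → Mar 14, 1802: 365 days.
Mar 14, 1802 → Apr 14, 1802: 31 days (March has 31).
Apr 14, 1802 → May 14, 1802: 30 days (April has 30).
May 14, 1802 → Jun 14, 1802: 31 days (May has 31).
Jun 14, 1802 → Jul 14, 1802: 30 days (June has 30).
Jul 14, 1802 → Aug 14, 1802: 31 days (July has 31).
Aug 14, 1802 → Sep 14, 1802: 31 days (August has 31).
Sep 14, 1802 → Oct 14, 1802: 30 days (September has 30).
Oct 14, 1802 → Nov 14, 1802: 31 days (October has 31).
Nov 14, 1802 → Dec 14, 1802: 30 days (November has 30).
Dec 14, 1802 → Jan 14, 1803: 31 days (December has 31).
Jan 14, 1803 → Jan 23, 1803: 9 days.
Total: 6888 days.

6888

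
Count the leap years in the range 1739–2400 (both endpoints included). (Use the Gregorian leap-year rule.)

161

Multiples of 4 in [1739,2400]: 166.
Of those, multiples of 100: 7 (not leap unless ÷400).
Multiples of 400: 2.
Leap years = 166 − 7 + 2 = 161.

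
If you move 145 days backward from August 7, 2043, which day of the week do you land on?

Sunday

First find the weekday of Aug 7, 2043. Doomsday rule: the anchor day for the 2000s is Tuesday. For year 43: 43÷12 = 3 r 7, and 7÷4 = 1, so 3+7+1 = 11.
Tuesday + 11 ≡ Saturday — that's 2043's doomsday.
In August the doomsday date is Aug 8.
Aug 7 is 1 day before Aug 8; 1 mod 7 = 1, so Saturday − 1 = Friday.
145 mod 7 = 5, so 145 days before a Friday is Friday − 5 = Sunday.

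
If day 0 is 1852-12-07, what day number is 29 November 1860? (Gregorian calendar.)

Dec 7, 1852 → Dec 7, 1853: 365 days.
Dec 7, 1853 → Dec 7, 1854: 365 days.
Dec 7, 1854 → Dec 7, 1855: 365 days.
Dec 7, 1855 → Dec 7, 1856: 366 days (Feb 29, 1856 is in that span).
Dec 7, 1856 → Dec 7, 1857: 365 days.
Dec 7, 1857 → Dec 7, 1858: 365 days.
Dec 7, 1858 → Dec 7, 1859: 365 days.
Dec 7, 1859 → Jan 7, 1860: 31 days (December has 31).
Jan 7, 1860 → Feb 7, 1860: 31 days (January has 31).
Feb 7, 1860 → Mar 7, 1860: 29 days (February has 29).
Mar 7, 1860 → Apr 7, 1860: 31 days (March has 31).
Apr 7, 1860 → May 7, 1860: 30 days (April has 30).
May 7, 1860 → Jun 7, 1860: 31 days (May has 31).
Jun 7, 1860 → Jul 7, 1860: 30 days (June has 30).
Jul 7, 1860 → Aug 7, 1860: 31 days (July has 31).
Aug 7, 1860 → Sep 7, 1860: 31 days (August has 31).
Sep 7, 1860 → Oct 7, 1860: 30 days (September has 30).
Oct 7, 1860 → Nov 7, 1860: 31 days (October has 31).
Nov 7, 1860 → Nov 29, 1860: 22 days.
Total: 2914 days.

2914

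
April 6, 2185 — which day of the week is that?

Wednesday

Doomsday rule: the anchor day for the 2100s is Sunday. For year 85: 85÷12 = 7 r 1, and 1÷4 = 0, so 7+1+0 = 8.
Sunday + 8 ≡ Monday — that's 2185's doomsday.
In April the doomsday date is Apr 4.
Apr 6 is 2 days after Apr 4; 2 mod 7 = 2, so Monday + 2 = Wednesday.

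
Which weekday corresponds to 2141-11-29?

Wednesday

Doomsday rule: the anchor day for the 2100s is Sunday. For year 41: 41÷12 = 3 r 5, and 5÷4 = 1, so 3+5+1 = 9.
Sunday + 9 ≡ Tuesday — that's 2141's doomsday.
In November the doomsday date is Nov 7.
Nov 29 is 22 days after Nov 7; 22 mod 7 = 1, so Tuesday + 1 = Wednesday.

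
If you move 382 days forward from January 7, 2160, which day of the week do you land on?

Jan 7, 2160 is a Monday.
382 mod 7 = 4, so 382 days after a Monday is Monday + 4 = Friday.

Friday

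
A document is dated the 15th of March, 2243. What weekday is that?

Wednesday

Doomsday rule: the anchor day for the 2200s is Friday. For year 43: 43÷12 = 3 r 7, and 7÷4 = 1, so 3+7+1 = 11.
Friday + 11 ≡ Tuesday — that's 2243's doomsday.
In March the doomsday date is Mar 14.
Mar 15 is 1 day after Mar 14; 1 mod 7 = 1, so Tuesday + 1 = Wednesday.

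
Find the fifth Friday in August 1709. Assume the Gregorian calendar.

August 30, 1709

August 1, 1709 is a Thursday.
The first Friday is therefore August 2 (1 days later).
The fifth Friday is 2 + 4×7 = August 30.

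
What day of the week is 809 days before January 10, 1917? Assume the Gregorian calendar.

Saturday

First find the weekday of Jan 10, 1917. Doomsday rule: the anchor day for the 1900s is Wednesday. For year 17: 17÷12 = 1 r 5, and 5÷4 = 1, so 1+5+1 = 7.
Wednesday + 7 ≡ Wednesday — that's 1917's doomsday.
In January the doomsday date is Jan 3 (1917 is not a leap year).
Jan 10 is 7 days after Jan 3; 7 mod 7 = 0, so Wednesday + 0 = Wednesday.
809 mod 7 = 4, so 809 days before a Wednesday is Wednesday − 4 = Saturday.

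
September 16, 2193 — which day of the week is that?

Monday

Doomsday rule: the anchor day for the 2100s is Sunday. For year 93: 93÷12 = 7 r 9, and 9÷4 = 2, so 7+9+2 = 18.
Sunday + 18 ≡ Thursday — that's 2193's doomsday.
In September the doomsday date is Sep 5.
Sep 16 is 11 days after Sep 5; 11 mod 7 = 4, so Thursday + 4 = Monday.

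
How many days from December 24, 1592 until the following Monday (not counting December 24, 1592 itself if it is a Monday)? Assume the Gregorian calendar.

4

Dec 24, 1592 is a Thursday.
From Thursday to the next Monday is 4 days.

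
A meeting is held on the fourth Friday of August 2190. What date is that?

August 1, 2190 is a Sunday.
The first Friday is therefore August 6 (5 days later).
The fourth Friday is 6 + 3×7 = August 27.

August 27, 2190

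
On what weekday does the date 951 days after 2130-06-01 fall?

First find the weekday of Jun 1, 2130. Doomsday rule: the anchor day for the 2100s is Sunday. For year 30: 30÷12 = 2 r 6, and 6÷4 = 1, so 2+6+1 = 9.
Sunday + 9 ≡ Tuesday — that's 2130's doomsday.
In June the doomsday date is Jun 6.
Jun 1 is 5 days before Jun 6; 5 mod 7 = 5, so Tuesday − 5 = Thursday.
951 mod 7 = 6, so 951 days after a Thursday is Thursday + 6 = Wednesday.

Wednesday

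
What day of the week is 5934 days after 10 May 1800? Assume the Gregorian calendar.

Thursday

May 10, 1800 is a Saturday.
5934 mod 7 = 5, so 5934 days after a Saturday is Saturday + 5 = Thursday.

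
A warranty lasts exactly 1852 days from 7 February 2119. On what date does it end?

March 4, 2124

+365 (one year) → Feb 7, 2120 (1487 left).
+366 (one year; includes Feb 29, 2120) → Feb 7, 2121 (1121 left).
+365 (one year) → Feb 7, 2122 (756 left).
+365 (one year) → Feb 7, 2123 (391 left).
Feb has 28 days: +22 → Mar 1, 2123 (369 left).
Mar has 31 days: +31 → Apr 1, 2123 (338 left).
Apr has 30 days: +30 → May 1, 2123 (308 left).
May has 31 days: +31 → Jun 1, 2123 (277 left).
Jun has 30 days: +30 → Jul 1, 2123 (247 left).
Jul has 31 days: +31 → Aug 1, 2123 (216 left).
Aug has 31 days: +31 → Sep 1, 2123 (185 left).
Sep has 30 days: +30 → Oct 1, 2123 (155 left).
Oct has 31 days: +31 → Nov 1, 2123 (124 left).
Nov has 30 days: +30 → Dec 1, 2123 (94 left).
Dec has 31 days: +31 → Jan 1, 2124 (63 left).
Jan has 31 days: +31 → Feb 1, 2124 (32 left).
Feb has 29 days: +29 → Mar 1, 2124 (3 left).
+3 → Mar 4, 2124.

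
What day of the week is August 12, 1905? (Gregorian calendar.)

January 1, 1905 is a Sunday.
Jan 1, 1905 → Feb 1, 1905: 31 days (January has 31).
Feb 1, 1905 → Mar 1, 1905: 28 days (February has 28).
Mar 1, 1905 → Apr 1, 1905: 31 days (March has 31).
Apr 1, 1905 → May 1, 1905: 30 days (April has 30).
May 1, 1905 → Jun 1, 1905: 31 days (May has 31).
Jun 1, 1905 → Jul 1, 1905: 30 days (June has 30).
Jul 1, 1905 → Aug 1, 1905: 31 days (July has 31).
Aug 1, 1905 → Aug 12, 1905: 11 days.
Total: 223 days.
223 mod 7 = 6, so Sunday + 6 = Saturday.

Saturday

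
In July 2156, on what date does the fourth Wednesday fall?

July 28, 2156

July 1, 2156 is a Thursday.
The first Wednesday is therefore July 7 (6 days later).
The fourth Wednesday is 7 + 3×7 = July 28.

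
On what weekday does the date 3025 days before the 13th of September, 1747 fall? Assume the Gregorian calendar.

Tuesday

Sep 13, 1747 is a Wednesday.
3025 mod 7 = 1, so 3025 days before a Wednesday is Wednesday − 1 = Tuesday.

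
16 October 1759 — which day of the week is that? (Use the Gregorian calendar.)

Tuesday

Doomsday rule: the anchor day for the 1700s is Sunday. For year 59: 59÷12 = 4 r 11, and 11÷4 = 2, so 4+11+2 = 17.
Sunday + 17 ≡ Wednesday — that's 1759's doomsday.
In October the doomsday date is Oct 10.
Oct 16 is 6 days after Oct 10; 6 mod 7 = 6, so Wednesday + 6 = Tuesday.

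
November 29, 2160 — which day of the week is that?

Saturday

January 1, 2160 is a Tuesday.
Jan 1, 2160 → Feb 1, 2160: 31 days (January has 31).
Feb 1, 2160 → Mar 1, 2160: 29 days (February has 29).
Mar 1, 2160 → Apr 1, 2160: 31 days (March has 31).
Apr 1, 2160 → May 1, 2160: 30 days (April has 30).
May 1, 2160 → Jun 1, 2160: 31 days (May has 31).
Jun 1, 2160 → Jul 1, 2160: 30 days (June has 30).
Jul 1, 2160 → Aug 1, 2160: 31 days (July has 31).
Aug 1, 2160 → Sep 1, 2160: 31 days (August has 31).
Sep 1, 2160 → Oct 1, 2160: 30 days (September has 30).
Oct 1, 2160 → Nov 1, 2160: 31 days (October has 31).
Nov 1, 2160 → Nov 29, 2160: 28 days.
Total: 333 days.
333 mod 7 = 4, so Tuesday + 4 = Saturday.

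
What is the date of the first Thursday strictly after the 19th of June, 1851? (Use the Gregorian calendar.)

June 26, 1851

Jun 19, 1851 is a Thursday.
From Thursday to the next Thursday is 7 days.
Jun 19, 1851 + 7 = Jun 26, 1851.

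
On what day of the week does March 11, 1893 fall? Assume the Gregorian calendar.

Saturday

Doomsday rule: the anchor day for the 1800s is Friday. For year 93: 93÷12 = 7 r 9, and 9÷4 = 2, so 7+9+2 = 18.
Friday + 18 ≡ Tuesday — that's 1893's doomsday.
In March the doomsday date is Mar 14.
Mar 11 is 3 days before Mar 14; 3 mod 7 = 3, so Tuesday − 3 = Saturday.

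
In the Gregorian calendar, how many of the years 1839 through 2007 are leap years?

41

Multiples of 4 in [1839,2007]: 42.
Of those, multiples of 100: 2 (not leap unless ÷400).
Multiples of 400: 1.
Leap years = 42 − 2 + 1 = 41.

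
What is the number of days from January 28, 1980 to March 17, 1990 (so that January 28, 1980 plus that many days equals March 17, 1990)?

3701

Jan 28, 1980 → Jan 28, 1981: 366 days (Feb 29, 1980 is in that span).
Jan 28, 1981 → Jan 28, 1982: 365 days.
Jan 28, 1982 → Jan 28, 1983: 365 days.
Jan 28, 1983 → Jan 28, 1984: 365 days.
Jan 28, 1984 → Jan 28, 1985: 366 days (Feb 29, 1984 is in that span).
Jan 28, 1985 → Jan 28, 1986: 365 days.
Jan 28, 1986 → Jan 28, 1987: 365 days.
Jan 28, 1987 → Jan 28, 1988: 365 days.
Jan 28, 1988 → Jan 28, 1989: 366 days (Feb 29, 1988 is in that span).
Jan 28, 1989 → Jan 28, 1990: 365 days.
Jan 28, 1990 → Feb 28, 1990: 31 days (January has 31).
Feb 28, 1990 → Mar 17, 1990: 17 days.
Total: 3701 days.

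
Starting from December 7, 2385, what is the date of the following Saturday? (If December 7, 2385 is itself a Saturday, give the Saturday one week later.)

Dec 7, 2385 is a Saturday.
From Saturday to the next Saturday is 7 days.
Dec 7, 2385 + 7 = Dec 14, 2385.

December 14, 2385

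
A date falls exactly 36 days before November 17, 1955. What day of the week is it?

First find the weekday of Nov 17, 1955. Doomsday rule: the anchor day for the 1900s is Wednesday. For year 55: 55÷12 = 4 r 7, and 7÷4 = 1, so 4+7+1 = 12.
Wednesday + 12 ≡ Monday — that's 1955's doomsday.
In November the doomsday date is Nov 7.
Nov 17 is 10 days after Nov 7; 10 mod 7 = 3, so Monday + 3 = Thursday.
36 mod 7 = 1, so 36 days before a Thursday is Thursday − 1 = Wednesday.

Wednesday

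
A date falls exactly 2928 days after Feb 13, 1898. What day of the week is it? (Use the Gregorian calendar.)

Feb 13, 1898 is a Sunday.
2928 mod 7 = 2, so 2928 days after a Sunday is Sunday + 2 = Tuesday.

Tuesday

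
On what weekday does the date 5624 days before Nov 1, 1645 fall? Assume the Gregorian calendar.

Sunday

Nov 1, 1645 is a Wednesday.
5624 mod 7 = 3, so 5624 days before a Wednesday is Wednesday − 3 = Sunday.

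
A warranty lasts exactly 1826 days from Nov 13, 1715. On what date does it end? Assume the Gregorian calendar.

November 12, 1720

+366 (one year; includes Feb 29, 1716) → Nov 13, 1716 (1460 left).
+365 (one year) → Nov 13, 1717 (1095 left).
+365 (one year) → Nov 13, 1718 (730 left).
+365 (one year) → Nov 13, 1719 (365 left).
Nov has 30 days: +18 → Dec 1, 1719 (347 left).
Dec has 31 days: +31 → Jan 1, 1720 (316 left).
Jan has 31 days: +31 → Feb 1, 1720 (285 left).
Feb has 29 days: +29 → Mar 1, 1720 (256 left).
Mar has 31 days: +31 → Apr 1, 1720 (225 left).
Apr has 30 days: +30 → May 1, 1720 (195 left).
May has 31 days: +31 → Jun 1, 1720 (164 left).
Jun has 30 days: +30 → Jul 1, 1720 (134 left).
Jul has 31 days: +31 → Aug 1, 1720 (103 left).
Aug has 31 days: +31 → Sep 1, 1720 (72 left).
Sep has 30 days: +30 → Oct 1, 1720 (42 left).
Oct has 31 days: +31 → Nov 1, 1720 (11 left).
+11 → Nov 12, 1720.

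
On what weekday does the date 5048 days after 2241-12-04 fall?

Sunday

First find the weekday of Dec 4, 2241. Doomsday rule: the anchor day for the 2200s is Friday. For year 41: 41÷12 = 3 r 5, and 5÷4 = 1, so 3+5+1 = 9.
Friday + 9 ≡ Sunday — that's 2241's doomsday.
In December the doomsday date is Dec 12.
Dec 4 is 8 days before Dec 12; 8 mod 7 = 1, so Sunday − 1 = Saturday.
5048 mod 7 = 1, so 5048 days after a Saturday is Saturday + 1 = Sunday.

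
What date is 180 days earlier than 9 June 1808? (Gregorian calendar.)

December 12, 1807

−9 → May 31, 1808 (end of May, 31 days; 171 left).
−31 → Apr 30, 1808 (end of Apr, 30 days; 140 left).
−30 → Mar 31, 1808 (end of Mar, 31 days; 110 left).
−31 → Feb 29, 1808 (end of Feb, 29 days; 79 left).
−29 → Jan 31, 1808 (end of Jan, 31 days; 50 left).
−31 → Dec 31, 1807 (end of Dec, 31 days; 19 left).
−19 → Dec 12, 1807.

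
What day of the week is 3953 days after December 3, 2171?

First find the weekday of Dec 3, 2171. Doomsday rule: the anchor day for the 2100s is Sunday. For year 71: 71÷12 = 5 r 11, and 11÷4 = 2, so 5+11+2 = 18.
Sunday + 18 ≡ Thursday — that's 2171's doomsday.
In December the doomsday date is Dec 12.
Dec 3 is 9 days before Dec 12; 9 mod 7 = 2, so Thursday − 2 = Tuesday.
3953 mod 7 = 5, so 3953 days after a Tuesday is Tuesday + 5 = Sunday.

Sunday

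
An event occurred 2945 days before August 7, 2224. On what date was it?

July 15, 2216

−366 (one year; includes Feb 29, 2224) → Aug 7, 2223 (2579 left).
−365 (one year) → Aug 7, 2222 (2214 left).
−365 (one year) → Aug 7, 2221 (1849 left).
−365 (one year) → Aug 7, 2220 (1484 left).
−366 (one year; includes Feb 29, 2220) → Aug 7, 2219 (1118 left).
−365 (one year) → Aug 7, 2218 (753 left).
−365 (one year) → Aug 7, 2217 (388 left).
−7 → Jul 31, 2217 (end of Jul, 31 days; 381 left).
−31 → Jun 30, 2217 (end of Jun, 30 days; 350 left).
−30 → May 31, 2217 (end of May, 31 days; 320 left).
−31 → Apr 30, 2217 (end of Apr, 30 days; 289 left).
−30 → Mar 31, 2217 (end of Mar, 31 days; 259 left).
−31 → Feb 28, 2217 (end of Feb, 28 days; 228 left).
−28 → Jan 31, 2217 (end of Jan, 31 days; 200 left).
−31 → Dec 31, 2216 (end of Dec, 31 days; 169 left).
−31 → Nov 30, 2216 (end of Nov, 30 days; 138 left).
−30 → Oct 31, 2216 (end of Oct, 31 days; 108 left).
−31 → Sep 30, 2216 (end of Sep, 30 days; 77 left).
−30 → Aug 31, 2216 (end of Aug, 31 days; 47 left).
−31 → Jul 31, 2216 (end of Jul, 31 days; 16 left).
−16 → Jul 15, 2216.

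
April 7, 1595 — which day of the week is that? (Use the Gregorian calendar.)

Doomsday rule: the anchor day for the 1500s is Wednesday. For year 95: 95÷12 = 7 r 11, and 11÷4 = 2, so 7+11+2 = 20.
Wednesday + 20 ≡ Tuesday — that's 1595's doomsday.
In April the doomsday date is Apr 4.
Apr 7 is 3 days after Apr 4; 3 mod 7 = 3, so Tuesday + 3 = Friday.

Friday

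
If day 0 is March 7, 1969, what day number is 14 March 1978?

Mar 7, 1969 → Mar 7, 1970: 365 days.
Mar 7, 1970 → Mar 7, 1971: 365 days.
Mar 7, 1971 → Mar 7, 1972: 366 days (Feb 29, 1972 is in that span).
Mar 7, 1972 → Mar 7, 1973: 365 days.
Mar 7, 1973 → Mar 7, 1974: 365 days.
Mar 7, 1974 → Mar 7, 1975: 365 days.
Mar 7, 1975 → Mar 7, 1976: 366 days (Feb 29, 1976 is in that span).
Mar 7, 1976 → Mar 7, 1977: 365 days.
Mar 7, 1977 → Apr 7, 1977: 31 days (March has 31).
Apr 7, 1977 → May 7, 1977: 30 days (April has 30).
May 7, 1977 → Jun 7, 1977: 31 days (May has 31).
Jun 7, 1977 → Jul 7, 1977: 30 days (June has 30).
Jul 7, 1977 → Aug 7, 1977: 31 days (July has 31).
Aug 7, 1977 → Sep 7, 1977: 31 days (August has 31).
Sep 7, 1977 → Oct 7, 1977: 30 days (September has 30).
Oct 7, 1977 → Nov 7, 1977: 31 days (October has 31).
Nov 7, 1977 → Dec 7, 1977: 30 days (November has 30).
Dec 7, 1977 → Jan 7, 1978: 31 days (December has 31).
Jan 7, 1978 → Feb 7, 1978: 31 days (January has 31).
Feb 7, 1978 → Mar 7, 1978: 28 days (February has 28).
Mar 7, 1978 → Mar 14, 1978: 7 days.
Total: 3294 days.

3294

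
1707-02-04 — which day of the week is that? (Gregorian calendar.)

Friday

Doomsday rule: the anchor day for the 1700s is Sunday. For year 07: 7÷12 = 0 r 7, and 7÷4 = 1, so 0+7+1 = 8.
Sunday + 8 ≡ Monday — that's 1707's doomsday.
In February the doomsday date is Feb 28 (1707 is not a leap year).
Feb 4 is 24 days before Feb 28; 24 mod 7 = 3, so Monday − 3 = Friday.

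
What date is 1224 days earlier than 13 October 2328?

−366 (one year; includes Feb 29, 2328) → Oct 13, 2327 (858 left).
−365 (one year) → Oct 13, 2326 (493 left).
−365 (one year) → Oct 13, 2325 (128 left).
−13 → Sep 30, 2325 (end of Sep, 30 days; 115 left).
−30 → Aug 31, 2325 (end of Aug, 31 days; 85 left).
−31 → Jul 31, 2325 (end of Jul, 31 days; 54 left).
−31 → Jun 30, 2325 (end of Jun, 30 days; 23 left).
−23 → Jun 7, 2325.

June 7, 2325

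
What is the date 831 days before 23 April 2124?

−366 (one year; includes Feb 29, 2124) → Apr 23, 2123 (465 left).
−365 (one year) → Apr 23, 2122 (100 left).
−23 → Mar 31, 2122 (end of Mar, 31 days; 77 left).
−31 → Feb 28, 2122 (end of Feb, 28 days; 46 left).
−28 → Jan 31, 2122 (end of Jan, 31 days; 18 left).
−18 → Jan 13, 2122.

January 13, 2122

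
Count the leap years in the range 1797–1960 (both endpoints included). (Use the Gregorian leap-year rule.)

39

Multiples of 4 in [1797,1960]: 41.
Of those, multiples of 100: 2 (not leap unless ÷400).
Multiples of 400: 0.
Leap years = 41 − 2 + 0 = 39.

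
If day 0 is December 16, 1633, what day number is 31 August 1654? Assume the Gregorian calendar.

7563

Dec 16, 1633 → Dec 16, 1634: 365 days.
Dec 16, 1634 → Dec 16, 1635: 365 days.
Dec 16, 1635 → Dec 16, 1636: 366 days (Feb 29, 1636 is in that span).
Dec 16, 1636 → Dec 16, 1637: 365 days.
Dec 16, 1637 → Dec 16, 1638: 365 days.
Dec 16, 1638 → Dec 16, 1639: 365 days.
Dec 16, 1639 → Dec 16, 1640: 366 days (Feb 29, 1640 is in that span).
Dec 16, 1640 → Dec 16, 1641: 365 days.
Dec 16, 1641 → Dec 16, 1642: 365 days.
Dec 16, 1642 → Dec 16, 1643: 365 days.
Dec 16, 1643 → Dec 16, 1644: 366 days (Feb 29, 1644 is in that span).
Dec 16, 1644 → Dec 16, 1645: 365 days.
Dec 16, 1645 → Dec 16, 1646: 365 days.
Dec 16, 1646 → Dec 16, 1647: 365 days.
Dec 16, 1647 → Dec 16, 1648: 366 days (Feb 29, 1648 is in that span).
Dec 16, 1648 → Dec 16, 1649: 365 days.
Dec 16, 1649 → Dec 16, 1650: 365 days.
Dec 16, 1650 → Dec 16, 1651: 365 days.
Dec 16, 1651 → Dec 16, 1652: 366 days (Feb 29, 1652 is in that span).
Dec 16, 1652 → Dec 16, 1653: 365 days.
Dec 16, 1653 → Jan 16, 1654: 31 days (December has 31).
Jan 16, 1654 → Feb 16, 1654: 31 days (January has 31).
Feb 16, 1654 → Mar 16, 1654: 28 days (February has 28).
Mar 16, 1654 → Apr 16, 1654: 31 days (March has 31).
Apr 16, 1654 → May 16, 1654: 30 days (April has 30).
May 16, 1654 → Jun 16, 1654: 31 days (May has 31).
Jun 16, 1654 → Jul 16, 1654: 30 days (June has 30).
Jul 16, 1654 → Aug 16, 1654: 31 days (July has 31).
Aug 16, 1654 → Aug 31, 1654: 15 days.
Total: 7563 days.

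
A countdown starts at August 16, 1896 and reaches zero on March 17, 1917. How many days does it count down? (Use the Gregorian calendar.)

7517

Aug 16, 1896 → Aug 16, 1897: 365 days.
Aug 16, 1897 → Aug 16, 1898: 365 days.
Aug 16, 1898 → Aug 16, 1899: 365 days.
Aug 16, 1899 → Aug 16, 1900: 365 days.
Aug 16, 1900 → Aug 16, 1901: 365 days.
Aug 16, 1901 → Aug 16, 1902: 365 days.
Aug 16, 1902 → Aug 16, 1903: 365 days.
Aug 16, 1903 → Aug 16, 1904: 366 days (Feb 29, 1904 is in that span).
Aug 16, 1904 → Aug 16, 1905: 365 days.
Aug 16, 1905 → Aug 16, 1906: 365 days.
Aug 16, 1906 → Aug 16, 1907: 365 days.
Aug 16, 1907 → Aug 16, 1908: 366 days (Feb 29, 1908 is in that span).
Aug 16, 1908 → Aug 16, 1909: 365 days.
Aug 16, 1909 → Aug 16, 1910: 365 days.
Aug 16, 1910 → Aug 16, 1911: 365 days.
Aug 16, 1911 → Aug 16, 1912: 366 days (Feb 29, 1912 is in that span).
Aug 16, 1912 → Aug 16, 1913: 365 days.
Aug 16, 1913 → Aug 16, 1914: 365 days.
Aug 16, 1914 → Aug 16, 1915: 365 days.
Aug 16, 1915 → Aug 16, 1916: 366 days (Feb 29, 1916 is in that span).
Aug 16, 1916 → Sep 16, 1916: 31 days (August has 31).
Sep 16, 1916 → Oct 16, 1916: 30 days (September has 30).
Oct 16, 1916 → Nov 16, 1916: 31 days (October has 31).
Nov 16, 1916 → Dec 16, 1916: 30 days (November has 30).
Dec 16, 1916 → Jan 16, 1917: 31 days (December has 31).
Jan 16, 1917 → Feb 16, 1917: 31 days (January has 31).
Feb 16, 1917 → Mar 16, 1917: 28 days (February has 28).
Mar 16, 1917 → Mar 17, 1917: 1 days.
Total: 7517 days.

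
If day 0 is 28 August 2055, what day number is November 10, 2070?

5553

Aug 28, 2055 → Aug 28, 2056: 366 days (Feb 29, 2056 is in that span).
Aug 28, 2056 → Aug 28, 2057: 365 days.
Aug 28, 2057 → Aug 28, 2058: 365 days.
Aug 28, 2058 → Aug 28, 2059: 365 days.
Aug 28, 2059 → Aug 28, 2060: 366 days (Feb 29, 2060 is in that span).
Aug 28, 2060 → Aug 28, 2061: 365 days.
Aug 28, 2061 → Aug 28, 2062: 365 days.
Aug 28, 2062 → Aug 28, 2063: 365 days.
Aug 28, 2063 → Aug 28, 2064: 366 days (Feb 29, 2064 is in that span).
Aug 28, 2064 → Aug 28, 2065: 365 days.
Aug 28, 2065 → Aug 28, 2066: 365 days.
Aug 28, 2066 → Aug 28, 2067: 365 days.
Aug 28, 2067 → Aug 28, 2068: 366 days (Feb 29, 2068 is in that span).
Aug 28, 2068 → Aug 28, 2069: 365 days.
Aug 28, 2069 → Aug 28, 2070: 365 days.
Aug 28, 2070 → Sep 28, 2070: 31 days (August has 31).
Sep 28, 2070 → Oct 28, 2070: 30 days (September has 30).
Oct 28, 2070 → Nov 10, 2070: 13 days.
Total: 5553 days.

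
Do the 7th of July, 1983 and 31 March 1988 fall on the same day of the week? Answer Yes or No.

Yes

From Jul 7, 1983 to Mar 31, 1988 is 1729 days.
1729 mod 7 = 0, so they are the same weekday.
(Jul 7, 1983 is a Thursday; Mar 31, 1988 is a Thursday.)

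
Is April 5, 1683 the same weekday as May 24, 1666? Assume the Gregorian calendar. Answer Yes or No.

From May 24, 1666 to Apr 5, 1683 is 6160 days.
6160 mod 7 = 0, so they are the same weekday.
(May 24, 1666 is a Monday; Apr 5, 1683 is a Monday.)

Yes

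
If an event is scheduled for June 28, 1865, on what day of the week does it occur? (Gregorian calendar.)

Doomsday rule: the anchor day for the 1800s is Friday. For year 65: 65÷12 = 5 r 5, and 5÷4 = 1, so 5+5+1 = 11.
Friday + 11 ≡ Tuesday — that's 1865's doomsday.
In June the doomsday date is Jun 6.
Jun 28 is 22 days after Jun 6; 22 mod 7 = 1, so Tuesday + 1 = Wednesday.

Wednesday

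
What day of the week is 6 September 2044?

Tuesday

Doomsday rule: the anchor day for the 2000s is Tuesday. For year 44: 44÷12 = 3 r 8, and 8÷4 = 2, so 3+8+2 = 13.
Tuesday + 13 ≡ Monday — that's 2044's doomsday.
In September the doomsday date is Sep 5.
Sep 6 is 1 day after Sep 5; 1 mod 7 = 1, so Monday + 1 = Tuesday.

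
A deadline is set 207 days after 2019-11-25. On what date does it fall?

June 19, 2020

Nov has 30 days: +6 → Dec 1, 2019 (201 left).
Dec has 31 days: +31 → Jan 1, 2020 (170 left).
Jan has 31 days: +31 → Feb 1, 2020 (139 left).
Feb has 29 days: +29 → Mar 1, 2020 (110 left).
Mar has 31 days: +31 → Apr 1, 2020 (79 left).
Apr has 30 days: +30 → May 1, 2020 (49 left).
May has 31 days: +31 → Jun 1, 2020 (18 left).
+18 → Jun 19, 2020.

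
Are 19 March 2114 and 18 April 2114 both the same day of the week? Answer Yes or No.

From Mar 19, 2114 to Apr 18, 2114 is 30 days.
30 mod 7 = 2, so they are different weekdays.
(Mar 19, 2114 is a Monday; Apr 18, 2114 is a Wednesday.)

No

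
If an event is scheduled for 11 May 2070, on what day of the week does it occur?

Doomsday rule: the anchor day for the 2000s is Tuesday. For year 70: 70÷12 = 5 r 10, and 10÷4 = 2, so 5+10+2 = 17.
Tuesday + 17 ≡ Friday — that's 2070's doomsday.
In May the doomsday date is May 9.
May 11 is 2 days after May 9; 2 mod 7 = 2, so Friday + 2 = Sunday.

Sunday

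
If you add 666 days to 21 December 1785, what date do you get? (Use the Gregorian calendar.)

+365 (one year) → Dec 21, 1786 (301 left).
Dec has 31 days: +11 → Jan 1, 1787 (290 left).
Jan has 31 days: +31 → Feb 1, 1787 (259 left).
Feb has 28 days: +28 → Mar 1, 1787 (231 left).
Mar has 31 days: +31 → Apr 1, 1787 (200 left).
Apr has 30 days: +30 → May 1, 1787 (170 left).
May has 31 days: +31 → Jun 1, 1787 (139 left).
Jun has 30 days: +30 → Jul 1, 1787 (109 left).
Jul has 31 days: +31 → Aug 1, 1787 (78 left).
Aug has 31 days: +31 → Sep 1, 1787 (47 left).
Sep has 30 days: +30 → Oct 1, 1787 (17 left).
+17 → Oct 18, 1787.

October 18, 1787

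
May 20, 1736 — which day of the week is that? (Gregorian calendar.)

Doomsday rule: the anchor day for the 1700s is Sunday. For year 36: 36÷12 = 3 r 0, and 0÷4 = 0, so 3+0+0 = 3.
Sunday + 3 ≡ Wednesday — that's 1736's doomsday.
In May the doomsday date is May 9.
May 20 is 11 days after May 9; 11 mod 7 = 4, so Wednesday + 4 = Sunday.

Sunday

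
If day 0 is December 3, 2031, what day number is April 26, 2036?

Dec 3, 2031 → Dec 3, 2032: 366 days (Feb 29, 2032 is in that span).
Dec 3, 2032 → Dec 3, 2033: 365 days.
Dec 3, 2033 → Dec 3, 2034: 365 days.
Dec 3, 2034 → Dec 3, 2035: 365 days.
Dec 3, 2035 → Jan 3, 2036: 31 days (December has 31).
Jan 3, 2036 → Feb 3, 2036: 31 days (January has 31).
Feb 3, 2036 → Mar 3, 2036: 29 days (February has 29).
Mar 3, 2036 → Apr 3, 2036: 31 days (March has 31).
Apr 3, 2036 → Apr 26, 2036: 23 days.
Total: 1606 days.

1606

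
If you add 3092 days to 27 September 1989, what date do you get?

+365 (one year) → Sep 27, 1990 (2727 left).
+365 (one year) → Sep 27, 1991 (2362 left).
+366 (one year; includes Feb 29, 1992) → Sep 27, 1992 (1996 left).
+365 (one year) → Sep 27, 1993 (1631 left).
+365 (one year) → Sep 27, 1994 (1266 left).
+365 (one year) → Sep 27, 1995 (901 left).
+366 (one year; includes Feb 29, 1996) → Sep 27, 1996 (535 left).
+365 (one year) → Sep 27, 1997 (170 left).
Sep has 30 days: +4 → Oct 1, 1997 (166 left).
Oct has 31 days: +31 → Nov 1, 1997 (135 left).
Nov has 30 days: +30 → Dec 1, 1997 (105 left).
Dec has 31 days: +31 → Jan 1, 1998 (74 left).
Jan has 31 days: +31 → Feb 1, 1998 (43 left).
Feb has 28 days: +28 → Mar 1, 1998 (15 left).
+15 → Mar 16, 1998.

March 16, 1998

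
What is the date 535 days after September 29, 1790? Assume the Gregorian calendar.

+365 (one year) → Sep 29, 1791 (170 left).
Sep has 30 days: +2 → Oct 1, 1791 (168 left).
Oct has 31 days: +31 → Nov 1, 1791 (137 left).
Nov has 30 days: +30 → Dec 1, 1791 (107 left).
Dec has 31 days: +31 → Jan 1, 1792 (76 left).
Jan has 31 days: +31 → Feb 1, 1792 (45 left).
Feb has 29 days: +29 → Mar 1, 1792 (16 left).
+16 → Mar 17, 1792.

March 17, 1792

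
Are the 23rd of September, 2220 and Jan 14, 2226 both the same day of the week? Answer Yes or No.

From Sep 23, 2220 to Jan 14, 2226 is 1939 days.
1939 mod 7 = 0, so they are the same weekday.
(Sep 23, 2220 is a Saturday; Jan 14, 2226 is a Saturday.)

Yes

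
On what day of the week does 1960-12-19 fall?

Doomsday rule: the anchor day for the 1900s is Wednesday. For year 60: 60÷12 = 5 r 0, and 0÷4 = 0, so 5+0+0 = 5.
Wednesday + 5 ≡ Monday — that's 1960's doomsday.
In December the doomsday date is Dec 12.
Dec 19 is 7 days after Dec 12; 7 mod 7 = 0, so Monday + 0 = Monday.

Monday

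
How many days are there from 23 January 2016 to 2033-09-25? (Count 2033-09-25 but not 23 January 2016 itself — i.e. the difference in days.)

Jan 23, 2016 → Jan 23, 2017: 366 days (Feb 29, 2016 is in that span).
Jan 23, 2017 → Jan 23, 2018: 365 days.
Jan 23, 2018 → Jan 23, 2019: 365 days.
Jan 23, 2019 → Jan 23, 2020: 365 days.
Jan 23, 2020 → Jan 23, 2021: 366 days (Feb 29, 2020 is in that span).
Jan 23, 2021 → Jan 23, 2022: 365 days.
Jan 23, 2022 → Jan 23, 2023: 365 days.
Jan 23, 2023 → Jan 23, 2024: 365 days.
Jan 23, 2024 → Jan 23, 2025: 366 days (Feb 29, 2024 is in that span).
Jan 23, 2025 → Jan 23, 2026: 365 days.
Jan 23, 2026 → Jan 23, 2027: 365 days.
Jan 23, 2027 → Jan 23, 2028: 365 days.
Jan 23, 2028 → Jan 23, 2029: 366 days (Feb 29, 2028 is in that span).
Jan 23, 2029 → Jan 23, 2030: 365 days.
Jan 23, 2030 → Jan 23, 2031: 365 days.
Jan 23, 2031 → Jan 23, 2032: 365 days.
Jan 23, 2032 → Jan 23, 2033: 366 days (Feb 29, 2032 is in that span).
Jan 23, 2033 → Feb 23, 2033: 31 days (January has 31).
Feb 23, 2033 → Mar 23, 2033: 28 days (February has 28).
Mar 23, 2033 → Apr 23, 2033: 31 days (March has 31).
Apr 23, 2033 → May 23, 2033: 30 days (April has 30).
May 23, 2033 → Jun 23, 2033: 31 days (May has 31).
Jun 23, 2033 → Jul 23, 2033: 30 days (June has 30).
Jul 23, 2033 → Aug 23, 2033: 31 days (July has 31).
Aug 23, 2033 → Sep 23, 2033: 31 days (August has 31).
Sep 23, 2033 → Sep 25, 2033: 2 days.
Total: 6455 days.

6455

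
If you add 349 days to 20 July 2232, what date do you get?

July 4, 2233

Jul has 31 days: +12 → Aug 1, 2232 (337 left).
Aug has 31 days: +31 → Sep 1, 2232 (306 left).
Sep has 30 days: +30 → Oct 1, 2232 (276 left).
Oct has 31 days: +31 → Nov 1, 2232 (245 left).
Nov has 30 days: +30 → Dec 1, 2232 (215 left).
Dec has 31 days: +31 → Jan 1, 2233 (184 left).
Jan has 31 days: +31 → Feb 1, 2233 (153 left).
Feb has 28 days: +28 → Mar 1, 2233 (125 left).
Mar has 31 days: +31 → Apr 1, 2233 (94 left).
Apr has 30 days: +30 → May 1, 2233 (64 left).
May has 31 days: +31 → Jun 1, 2233 (33 left).
Jun has 30 days: +30 → Jul 1, 2233 (3 left).
+3 → Jul 4, 2233.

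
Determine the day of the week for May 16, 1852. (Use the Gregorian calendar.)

Doomsday rule: the anchor day for the 1800s is Friday. For year 52: 52÷12 = 4 r 4, and 4÷4 = 1, so 4+4+1 = 9.
Friday + 9 ≡ Sunday — that's 1852's doomsday.
In May the doomsday date is May 9.
May 16 is 7 days after May 9; 7 mod 7 = 0, so Sunday + 0 = Sunday.

Sunday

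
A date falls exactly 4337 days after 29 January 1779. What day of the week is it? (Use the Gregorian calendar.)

Jan 29, 1779 is a Friday.
4337 mod 7 = 4, so 4337 days after a Friday is Friday + 4 = Tuesday.

Tuesday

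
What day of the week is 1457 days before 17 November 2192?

Friday

First find the weekday of Nov 17, 2192. Doomsday rule: the anchor day for the 2100s is Sunday. For year 92: 92÷12 = 7 r 8, and 8÷4 = 2, so 7+8+2 = 17.
Sunday + 17 ≡ Wednesday — that's 2192's doomsday.
In November the doomsday date is Nov 7.
Nov 17 is 10 days after Nov 7; 10 mod 7 = 3, so Wednesday + 3 = Saturday.
1457 mod 7 = 1, so 1457 days before a Saturday is Saturday − 1 = Friday.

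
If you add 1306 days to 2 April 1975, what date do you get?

+366 (one year; includes Feb 29, 1976) → Apr 2, 1976 (940 left).
+365 (one year) → Apr 2, 1977 (575 left).
+365 (one year) → Apr 2, 1978 (210 left).
Apr has 30 days: +29 → May 1, 1978 (181 left).
May has 31 days: +31 → Jun 1, 1978 (150 left).
Jun has 30 days: +30 → Jul 1, 1978 (120 left).
Jul has 31 days: +31 → Aug 1, 1978 (89 left).
Aug has 31 days: +31 → Sep 1, 1978 (58 left).
Sep has 30 days: +30 → Oct 1, 1978 (28 left).
+28 → Oct 29, 1978.

October 29, 1978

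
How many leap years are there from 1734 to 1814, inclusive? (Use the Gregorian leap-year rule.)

Multiples of 4 in [1734,1814]: 20.
Of those, multiples of 100: 1 (not leap unless ÷400).
Multiples of 400: 0.
Leap years = 20 − 1 + 0 = 19.

19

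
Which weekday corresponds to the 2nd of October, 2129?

Doomsday rule: the anchor day for the 2100s is Sunday. For year 29: 29÷12 = 2 r 5, and 5÷4 = 1, so 2+5+1 = 8.
Sunday + 8 ≡ Monday — that's 2129's doomsday.
In October the doomsday date is Oct 10.
Oct 2 is 8 days before Oct 10; 8 mod 7 = 1, so Monday − 1 = Sunday.

Sunday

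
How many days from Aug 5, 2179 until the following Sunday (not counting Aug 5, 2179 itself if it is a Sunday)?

Aug 5, 2179 is a Thursday.
From Thursday to the next Sunday is 3 days.

3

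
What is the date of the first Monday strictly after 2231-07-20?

Jul 20, 2231 is a Wednesday.
From Wednesday to the next Monday is 5 days.
Jul 20, 2231 + 5 = Jul 25, 2231.

July 25, 2231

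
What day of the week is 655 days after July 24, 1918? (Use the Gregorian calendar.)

Jul 24, 1918 is a Wednesday.
655 mod 7 = 4, so 655 days after a Wednesday is Wednesday + 4 = Sunday.

Sunday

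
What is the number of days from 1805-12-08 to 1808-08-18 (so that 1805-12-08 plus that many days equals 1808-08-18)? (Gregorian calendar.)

Dec 8, 1805 → Dec 8, 1806: 365 days.
Dec 8, 1806 → Dec 8, 1807: 365 days.
Dec 8, 1807 → Jan 8, 1808: 31 days (December has 31).
Jan 8, 1808 → Feb 8, 1808: 31 days (January has 31).
Feb 8, 1808 → Mar 8, 1808: 29 days (February has 29).
Mar 8, 1808 → Apr 8, 1808: 31 days (March has 31).
Apr 8, 1808 → May 8, 1808: 30 days (April has 30).
May 8, 1808 → Jun 8, 1808: 31 days (May has 31).
Jun 8, 1808 → Jul 8, 1808: 30 days (June has 30).
Jul 8, 1808 → Aug 8, 1808: 31 days (July has 31).
Aug 8, 1808 → Aug 18, 1808: 10 days.
Total: 984 days.

984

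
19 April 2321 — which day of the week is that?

Doomsday rule: the anchor day for the 2300s is Wednesday. For year 21: 21÷12 = 1 r 9, and 9÷4 = 2, so 1+9+2 = 12.
Wednesday + 12 ≡ Monday — that's 2321's doomsday.
In April the doomsday date is Apr 4.
Apr 19 is 15 days after Apr 4; 15 mod 7 = 1, so Monday + 1 = Tuesday.

Tuesday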